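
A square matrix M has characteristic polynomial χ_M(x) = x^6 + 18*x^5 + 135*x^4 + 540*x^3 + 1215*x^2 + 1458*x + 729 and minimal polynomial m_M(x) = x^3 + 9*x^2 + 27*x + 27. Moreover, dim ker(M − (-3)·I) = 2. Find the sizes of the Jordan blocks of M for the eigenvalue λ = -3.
Block sizes for λ = -3: [3, 3]

Step 1 — from the characteristic polynomial, algebraic multiplicity of λ = -3 is 6. From dim ker(M − (-3)·I) = 2, there are exactly 2 Jordan blocks for λ = -3.
Step 2 — from the minimal polynomial, the factor (x + 3)^3 tells us the largest block for λ = -3 has size 3.
Step 3 — with total size 6, 2 blocks, and largest block 3, the block sizes (in nonincreasing order) are [3, 3].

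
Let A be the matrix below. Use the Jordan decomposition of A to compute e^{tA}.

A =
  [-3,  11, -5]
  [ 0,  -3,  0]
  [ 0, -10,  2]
e^{tA} =
  [exp(-3*t), t*exp(-3*t) + 2*exp(2*t) - 2*exp(-3*t), -exp(2*t) + exp(-3*t)]
  [0, exp(-3*t), 0]
  [0, -2*exp(2*t) + 2*exp(-3*t), exp(2*t)]

Strategy: write A = P · J · P⁻¹ where J is a Jordan canonical form, so e^{tA} = P · e^{tJ} · P⁻¹, and e^{tJ} can be computed block-by-block.

A has Jordan form
J =
  [-3,  1, 0]
  [ 0, -3, 0]
  [ 0,  0, 2]
(up to reordering of blocks).

Per-block formulas:
  For a 1×1 block at λ = 2: exp(t · [2]) = [e^(2t)].
  For a 2×2 Jordan block J_2(-3): exp(t · J_2(-3)) = e^(-3t)·(I + t·N), where N is the 2×2 nilpotent shift.

After assembling e^{tJ} and conjugating by P, we get:

e^{tA} =
  [exp(-3*t), t*exp(-3*t) + 2*exp(2*t) - 2*exp(-3*t), -exp(2*t) + exp(-3*t)]
  [0, exp(-3*t), 0]
  [0, -2*exp(2*t) + 2*exp(-3*t), exp(2*t)]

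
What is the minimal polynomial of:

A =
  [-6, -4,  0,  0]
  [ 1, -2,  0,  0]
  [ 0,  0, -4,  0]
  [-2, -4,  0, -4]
x^2 + 8*x + 16

The characteristic polynomial is χ_A(x) = (x + 4)^4, so the eigenvalues are known. The minimal polynomial is
  m_A(x) = Π_λ (x − λ)^{k_λ}
where k_λ is the size of the *largest* Jordan block for λ (equivalently, the smallest k with (A − λI)^k v = 0 for every generalised eigenvector v of λ).

  λ = -4: largest Jordan block has size 2, contributing (x + 4)^2

So m_A(x) = (x + 4)^2 = x^2 + 8*x + 16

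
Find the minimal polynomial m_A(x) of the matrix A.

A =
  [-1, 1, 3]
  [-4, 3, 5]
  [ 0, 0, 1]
x^3 - 3*x^2 + 3*x - 1

The characteristic polynomial is χ_A(x) = (x - 1)^3, so the eigenvalues are known. The minimal polynomial is
  m_A(x) = Π_λ (x − λ)^{k_λ}
where k_λ is the size of the *largest* Jordan block for λ (equivalently, the smallest k with (A − λI)^k v = 0 for every generalised eigenvector v of λ).

  λ = 1: largest Jordan block has size 3, contributing (x − 1)^3

So m_A(x) = (x - 1)^3 = x^3 - 3*x^2 + 3*x - 1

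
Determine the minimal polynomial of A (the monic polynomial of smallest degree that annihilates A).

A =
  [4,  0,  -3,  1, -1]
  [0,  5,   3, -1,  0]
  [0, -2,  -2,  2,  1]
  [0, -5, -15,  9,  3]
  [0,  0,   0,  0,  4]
x^3 - 12*x^2 + 48*x - 64

The characteristic polynomial is χ_A(x) = (x - 4)^5, so the eigenvalues are known. The minimal polynomial is
  m_A(x) = Π_λ (x − λ)^{k_λ}
where k_λ is the size of the *largest* Jordan block for λ (equivalently, the smallest k with (A − λI)^k v = 0 for every generalised eigenvector v of λ).

  λ = 4: largest Jordan block has size 3, contributing (x − 4)^3

So m_A(x) = (x - 4)^3 = x^3 - 12*x^2 + 48*x - 64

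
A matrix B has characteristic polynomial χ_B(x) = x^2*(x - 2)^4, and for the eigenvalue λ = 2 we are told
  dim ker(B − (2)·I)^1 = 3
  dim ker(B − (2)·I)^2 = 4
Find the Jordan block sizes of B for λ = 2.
Block sizes for λ = 2: [2, 1, 1]

From the dimensions of kernels of powers, the number of Jordan blocks of size at least j is d_j − d_{j−1} where d_j = dim ker(N^j) (with d_0 = 0). Computing the differences gives [3, 1].
The number of blocks of size exactly k is (#blocks of size ≥ k) − (#blocks of size ≥ k + 1), so the partition is: 2 block(s) of size 1, 1 block(s) of size 2.
In nonincreasing order the block sizes are [2, 1, 1].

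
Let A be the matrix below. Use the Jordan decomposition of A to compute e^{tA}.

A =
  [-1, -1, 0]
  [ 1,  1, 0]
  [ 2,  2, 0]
e^{tA} =
  [1 - t, -t, 0]
  [t, t + 1, 0]
  [2*t, 2*t, 1]

Strategy: write A = P · J · P⁻¹ where J is a Jordan canonical form, so e^{tA} = P · e^{tJ} · P⁻¹, and e^{tJ} can be computed block-by-block.

A has Jordan form
J =
  [0, 1, 0]
  [0, 0, 0]
  [0, 0, 0]
(up to reordering of blocks).

Per-block formulas:
  For a 1×1 block at λ = 0: exp(t · [0]) = [e^(0t)].
  For a 2×2 Jordan block J_2(0): exp(t · J_2(0)) = e^(0t)·(I + t·N), where N is the 2×2 nilpotent shift.

After assembling e^{tJ} and conjugating by P, we get:

e^{tA} =
  [1 - t, -t, 0]
  [t, t + 1, 0]
  [2*t, 2*t, 1]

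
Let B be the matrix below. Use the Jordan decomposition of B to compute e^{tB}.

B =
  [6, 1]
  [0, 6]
e^{tB} =
  [exp(6*t), t*exp(6*t)]
  [0, exp(6*t)]

Strategy: write B = P · J · P⁻¹ where J is a Jordan canonical form, so e^{tB} = P · e^{tJ} · P⁻¹, and e^{tJ} can be computed block-by-block.

B has Jordan form
J =
  [6, 1]
  [0, 6]
(up to reordering of blocks).

Per-block formulas:
  For a 2×2 Jordan block J_2(6): exp(t · J_2(6)) = e^(6t)·(I + t·N), where N is the 2×2 nilpotent shift.

After assembling e^{tJ} and conjugating by P, we get:

e^{tB} =
  [exp(6*t), t*exp(6*t)]
  [0, exp(6*t)]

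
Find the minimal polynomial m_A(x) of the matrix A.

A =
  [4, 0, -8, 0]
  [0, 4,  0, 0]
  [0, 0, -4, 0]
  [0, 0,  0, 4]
x^2 - 16

The characteristic polynomial is χ_A(x) = (x - 4)^3*(x + 4), so the eigenvalues are known. The minimal polynomial is
  m_A(x) = Π_λ (x − λ)^{k_λ}
where k_λ is the size of the *largest* Jordan block for λ (equivalently, the smallest k with (A − λI)^k v = 0 for every generalised eigenvector v of λ).

  λ = -4: largest Jordan block has size 1, contributing (x + 4)
  λ = 4: largest Jordan block has size 1, contributing (x − 4)

So m_A(x) = (x - 4)*(x + 4) = x^2 - 16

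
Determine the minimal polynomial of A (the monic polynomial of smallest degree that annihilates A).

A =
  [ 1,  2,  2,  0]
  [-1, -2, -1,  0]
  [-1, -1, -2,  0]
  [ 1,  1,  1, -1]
x^2 + 2*x + 1

The characteristic polynomial is χ_A(x) = (x + 1)^4, so the eigenvalues are known. The minimal polynomial is
  m_A(x) = Π_λ (x − λ)^{k_λ}
where k_λ is the size of the *largest* Jordan block for λ (equivalently, the smallest k with (A − λI)^k v = 0 for every generalised eigenvector v of λ).

  λ = -1: largest Jordan block has size 2, contributing (x + 1)^2

So m_A(x) = (x + 1)^2 = x^2 + 2*x + 1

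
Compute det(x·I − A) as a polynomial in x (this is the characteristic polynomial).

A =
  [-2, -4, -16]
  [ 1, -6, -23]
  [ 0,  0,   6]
x^3 + 2*x^2 - 32*x - 96

Expanding det(x·I − A) (e.g. by cofactor expansion or by noting that A is similar to its Jordan form J, which has the same characteristic polynomial as A) gives
  χ_A(x) = x^3 + 2*x^2 - 32*x - 96
which factors as (x - 6)*(x + 4)^2. The eigenvalues (with algebraic multiplicities) are λ = -4 with multiplicity 2, λ = 6 with multiplicity 1.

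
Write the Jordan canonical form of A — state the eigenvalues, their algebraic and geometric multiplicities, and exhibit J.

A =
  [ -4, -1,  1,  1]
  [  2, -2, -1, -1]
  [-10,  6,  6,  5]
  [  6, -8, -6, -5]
J_3(-2) ⊕ J_1(1)

The characteristic polynomial is
  det(x·I − A) = x^4 + 5*x^3 + 6*x^2 - 4*x - 8 = (x - 1)*(x + 2)^3

Eigenvalues and multiplicities (the geometric multiplicity of λ is n − rank(A − λI), which equals the number of Jordan blocks for λ):
  λ = -2: algebraic multiplicity = 3, geometric multiplicity = 1
  λ = 1: algebraic multiplicity = 1, geometric multiplicity = 1

Determining the block sizes for each eigenvalue:
  λ = -2: one block (gm = 1), so the single block has size am = 3 → block sizes [3]
  λ = 1: one block (gm = 1), so the single block has size am = 1 → block sizes [1]

Assembling the blocks gives a Jordan form
J =
  [-2,  1,  0, 0]
  [ 0, -2,  1, 0]
  [ 0,  0, -2, 0]
  [ 0,  0,  0, 1]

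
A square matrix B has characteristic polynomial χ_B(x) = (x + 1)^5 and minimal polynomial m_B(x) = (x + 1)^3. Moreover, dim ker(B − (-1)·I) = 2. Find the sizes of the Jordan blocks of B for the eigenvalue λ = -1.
Block sizes for λ = -1: [3, 2]

Step 1 — from the characteristic polynomial, algebraic multiplicity of λ = -1 is 5. From dim ker(B − (-1)·I) = 2, there are exactly 2 Jordan blocks for λ = -1.
Step 2 — from the minimal polynomial, the factor (x + 1)^3 tells us the largest block for λ = -1 has size 3.
Step 3 — with total size 5, 2 blocks, and largest block 3, the block sizes (in nonincreasing order) are [3, 2].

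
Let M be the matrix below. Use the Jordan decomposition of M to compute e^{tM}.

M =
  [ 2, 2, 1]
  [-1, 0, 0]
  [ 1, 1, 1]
e^{tM} =
  [t*exp(t) + exp(t), t^2*exp(t)/2 + 2*t*exp(t), t^2*exp(t)/2 + t*exp(t)]
  [-t*exp(t), -t^2*exp(t)/2 - t*exp(t) + exp(t), -t^2*exp(t)/2]
  [t*exp(t), t^2*exp(t)/2 + t*exp(t), t^2*exp(t)/2 + exp(t)]

Strategy: write M = P · J · P⁻¹ where J is a Jordan canonical form, so e^{tM} = P · e^{tJ} · P⁻¹, and e^{tJ} can be computed block-by-block.

M has Jordan form
J =
  [1, 1, 0]
  [0, 1, 1]
  [0, 0, 1]
(up to reordering of blocks).

Per-block formulas:
  For a 3×3 Jordan block J_3(1): exp(t · J_3(1)) = e^(1t)·(I + t·N + (t^2/2)·N^2), where N is the 3×3 nilpotent shift.

After assembling e^{tJ} and conjugating by P, we get:

e^{tM} =
  [t*exp(t) + exp(t), t^2*exp(t)/2 + 2*t*exp(t), t^2*exp(t)/2 + t*exp(t)]
  [-t*exp(t), -t^2*exp(t)/2 - t*exp(t) + exp(t), -t^2*exp(t)/2]
  [t*exp(t), t^2*exp(t)/2 + t*exp(t), t^2*exp(t)/2 + exp(t)]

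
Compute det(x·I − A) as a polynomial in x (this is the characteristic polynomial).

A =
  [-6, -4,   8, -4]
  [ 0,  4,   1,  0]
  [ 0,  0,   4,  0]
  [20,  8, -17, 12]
x^4 - 14*x^3 + 72*x^2 - 160*x + 128

Expanding det(x·I − A) (e.g. by cofactor expansion or by noting that A is similar to its Jordan form J, which has the same characteristic polynomial as A) gives
  χ_A(x) = x^4 - 14*x^3 + 72*x^2 - 160*x + 128
which factors as (x - 4)^3*(x - 2). The eigenvalues (with algebraic multiplicities) are λ = 2 with multiplicity 1, λ = 4 with multiplicity 3.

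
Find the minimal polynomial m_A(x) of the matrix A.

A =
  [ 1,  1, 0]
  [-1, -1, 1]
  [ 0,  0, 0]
x^3

The characteristic polynomial is χ_A(x) = x^3, so the eigenvalues are known. The minimal polynomial is
  m_A(x) = Π_λ (x − λ)^{k_λ}
where k_λ is the size of the *largest* Jordan block for λ (equivalently, the smallest k with (A − λI)^k v = 0 for every generalised eigenvector v of λ).

  λ = 0: largest Jordan block has size 3, contributing (x − 0)^3

So m_A(x) = x^3 = x^3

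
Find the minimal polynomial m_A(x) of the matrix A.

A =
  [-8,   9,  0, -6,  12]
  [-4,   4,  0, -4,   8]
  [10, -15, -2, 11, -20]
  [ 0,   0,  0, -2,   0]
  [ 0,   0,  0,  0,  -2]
x^2 + 4*x + 4

The characteristic polynomial is χ_A(x) = (x + 2)^5, so the eigenvalues are known. The minimal polynomial is
  m_A(x) = Π_λ (x − λ)^{k_λ}
where k_λ is the size of the *largest* Jordan block for λ (equivalently, the smallest k with (A − λI)^k v = 0 for every generalised eigenvector v of λ).

  λ = -2: largest Jordan block has size 2, contributing (x + 2)^2

So m_A(x) = (x + 2)^2 = x^2 + 4*x + 4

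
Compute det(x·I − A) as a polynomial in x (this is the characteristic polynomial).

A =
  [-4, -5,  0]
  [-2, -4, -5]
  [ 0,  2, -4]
x^3 + 12*x^2 + 48*x + 64

Expanding det(x·I − A) (e.g. by cofactor expansion or by noting that A is similar to its Jordan form J, which has the same characteristic polynomial as A) gives
  χ_A(x) = x^3 + 12*x^2 + 48*x + 64
which factors as (x + 4)^3. The eigenvalues (with algebraic multiplicities) are λ = -4 with multiplicity 3.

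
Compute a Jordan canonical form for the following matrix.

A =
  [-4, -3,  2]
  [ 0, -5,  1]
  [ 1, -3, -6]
J_3(-5)

The characteristic polynomial is
  det(x·I − A) = x^3 + 15*x^2 + 75*x + 125 = (x + 5)^3

Eigenvalues and multiplicities (the geometric multiplicity of λ is n − rank(A − λI), which equals the number of Jordan blocks for λ):
  λ = -5: algebraic multiplicity = 3, geometric multiplicity = 1

Determining the block sizes for each eigenvalue:
  λ = -5: one block (gm = 1), so the single block has size am = 3 → block sizes [3]

Assembling the blocks gives a Jordan form
J =
  [-5,  1,  0]
  [ 0, -5,  1]
  [ 0,  0, -5]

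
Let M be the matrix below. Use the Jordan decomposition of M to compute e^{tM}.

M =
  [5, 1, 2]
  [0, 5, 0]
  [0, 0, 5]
e^{tM} =
  [exp(5*t), t*exp(5*t), 2*t*exp(5*t)]
  [0, exp(5*t), 0]
  [0, 0, exp(5*t)]

Strategy: write M = P · J · P⁻¹ where J is a Jordan canonical form, so e^{tM} = P · e^{tJ} · P⁻¹, and e^{tJ} can be computed block-by-block.

M has Jordan form
J =
  [5, 1, 0]
  [0, 5, 0]
  [0, 0, 5]
(up to reordering of blocks).

Per-block formulas:
  For a 2×2 Jordan block J_2(5): exp(t · J_2(5)) = e^(5t)·(I + t·N), where N is the 2×2 nilpotent shift.
  For a 1×1 block at λ = 5: exp(t · [5]) = [e^(5t)].

After assembling e^{tJ} and conjugating by P, we get:

e^{tM} =
  [exp(5*t), t*exp(5*t), 2*t*exp(5*t)]
  [0, exp(5*t), 0]
  [0, 0, exp(5*t)]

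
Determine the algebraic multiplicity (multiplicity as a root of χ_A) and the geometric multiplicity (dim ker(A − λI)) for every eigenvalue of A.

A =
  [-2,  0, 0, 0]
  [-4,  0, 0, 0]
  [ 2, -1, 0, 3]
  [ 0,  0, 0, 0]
λ = -2: alg = 1, geom = 1; λ = 0: alg = 3, geom = 2

Step 1 — factor the characteristic polynomial to read off the algebraic multiplicities:
  χ_A(x) = x^3*(x + 2)

Step 2 — compute geometric multiplicities via the rank-nullity identity g(λ) = n − rank(A − λI):
  rank(A − (-2)·I) = 3, so dim ker(A − (-2)·I) = n − 3 = 1
  rank(A − (0)·I) = 2, so dim ker(A − (0)·I) = n − 2 = 2

Summary:
  λ = -2: algebraic multiplicity = 1, geometric multiplicity = 1
  λ = 0: algebraic multiplicity = 3, geometric multiplicity = 2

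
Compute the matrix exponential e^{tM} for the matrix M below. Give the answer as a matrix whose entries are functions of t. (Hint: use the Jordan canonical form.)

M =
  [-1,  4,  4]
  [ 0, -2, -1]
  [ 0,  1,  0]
e^{tM} =
  [exp(-t), 4*t*exp(-t), 4*t*exp(-t)]
  [0, -t*exp(-t) + exp(-t), -t*exp(-t)]
  [0, t*exp(-t), t*exp(-t) + exp(-t)]

Strategy: write M = P · J · P⁻¹ where J is a Jordan canonical form, so e^{tM} = P · e^{tJ} · P⁻¹, and e^{tJ} can be computed block-by-block.

M has Jordan form
J =
  [-1,  1,  0]
  [ 0, -1,  0]
  [ 0,  0, -1]
(up to reordering of blocks).

Per-block formulas:
  For a 1×1 block at λ = -1: exp(t · [-1]) = [e^(-1t)].
  For a 2×2 Jordan block J_2(-1): exp(t · J_2(-1)) = e^(-1t)·(I + t·N), where N is the 2×2 nilpotent shift.

After assembling e^{tJ} and conjugating by P, we get:

e^{tM} =
  [exp(-t), 4*t*exp(-t), 4*t*exp(-t)]
  [0, -t*exp(-t) + exp(-t), -t*exp(-t)]
  [0, t*exp(-t), t*exp(-t) + exp(-t)]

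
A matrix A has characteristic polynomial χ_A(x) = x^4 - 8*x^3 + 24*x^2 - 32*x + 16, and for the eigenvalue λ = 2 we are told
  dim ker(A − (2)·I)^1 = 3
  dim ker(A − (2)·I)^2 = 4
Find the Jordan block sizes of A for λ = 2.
Block sizes for λ = 2: [2, 1, 1]

From the dimensions of kernels of powers, the number of Jordan blocks of size at least j is d_j − d_{j−1} where d_j = dim ker(N^j) (with d_0 = 0). Computing the differences gives [3, 1].
The number of blocks of size exactly k is (#blocks of size ≥ k) − (#blocks of size ≥ k + 1), so the partition is: 2 block(s) of size 1, 1 block(s) of size 2.
In nonincreasing order the block sizes are [2, 1, 1].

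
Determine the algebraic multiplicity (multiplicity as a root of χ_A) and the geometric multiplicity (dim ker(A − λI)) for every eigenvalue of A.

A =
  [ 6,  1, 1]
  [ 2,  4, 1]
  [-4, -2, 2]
λ = 4: alg = 3, geom = 1

Step 1 — factor the characteristic polynomial to read off the algebraic multiplicities:
  χ_A(x) = (x - 4)^3

Step 2 — compute geometric multiplicities via the rank-nullity identity g(λ) = n − rank(A − λI):
  rank(A − (4)·I) = 2, so dim ker(A − (4)·I) = n − 2 = 1

Summary:
  λ = 4: algebraic multiplicity = 3, geometric multiplicity = 1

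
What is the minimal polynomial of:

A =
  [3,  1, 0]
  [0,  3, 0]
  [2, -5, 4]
x^3 - 10*x^2 + 33*x - 36

The characteristic polynomial is χ_A(x) = (x - 4)*(x - 3)^2, so the eigenvalues are known. The minimal polynomial is
  m_A(x) = Π_λ (x − λ)^{k_λ}
where k_λ is the size of the *largest* Jordan block for λ (equivalently, the smallest k with (A − λI)^k v = 0 for every generalised eigenvector v of λ).

  λ = 3: largest Jordan block has size 2, contributing (x − 3)^2
  λ = 4: largest Jordan block has size 1, contributing (x − 4)

So m_A(x) = (x - 4)*(x - 3)^2 = x^3 - 10*x^2 + 33*x - 36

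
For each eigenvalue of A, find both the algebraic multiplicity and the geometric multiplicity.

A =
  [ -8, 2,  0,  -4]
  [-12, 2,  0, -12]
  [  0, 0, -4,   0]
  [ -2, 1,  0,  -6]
λ = -4: alg = 4, geom = 3

Step 1 — factor the characteristic polynomial to read off the algebraic multiplicities:
  χ_A(x) = (x + 4)^4

Step 2 — compute geometric multiplicities via the rank-nullity identity g(λ) = n − rank(A − λI):
  rank(A − (-4)·I) = 1, so dim ker(A − (-4)·I) = n − 1 = 3

Summary:
  λ = -4: algebraic multiplicity = 4, geometric multiplicity = 3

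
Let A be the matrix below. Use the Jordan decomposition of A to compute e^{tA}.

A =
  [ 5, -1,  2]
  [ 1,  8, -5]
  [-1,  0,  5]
e^{tA} =
  [-t^2*exp(6*t) - t*exp(6*t) + exp(6*t), -t^2*exp(6*t)/2 - t*exp(6*t), t^2*exp(6*t)/2 + 2*t*exp(6*t)]
  [3*t^2*exp(6*t) + t*exp(6*t), 3*t^2*exp(6*t)/2 + 2*t*exp(6*t) + exp(6*t), -3*t^2*exp(6*t)/2 - 5*t*exp(6*t)]
  [t^2*exp(6*t) - t*exp(6*t), t^2*exp(6*t)/2, -t^2*exp(6*t)/2 - t*exp(6*t) + exp(6*t)]

Strategy: write A = P · J · P⁻¹ where J is a Jordan canonical form, so e^{tA} = P · e^{tJ} · P⁻¹, and e^{tJ} can be computed block-by-block.

A has Jordan form
J =
  [6, 1, 0]
  [0, 6, 1]
  [0, 0, 6]
(up to reordering of blocks).

Per-block formulas:
  For a 3×3 Jordan block J_3(6): exp(t · J_3(6)) = e^(6t)·(I + t·N + (t^2/2)·N^2), where N is the 3×3 nilpotent shift.

After assembling e^{tJ} and conjugating by P, we get:

e^{tA} =
  [-t^2*exp(6*t) - t*exp(6*t) + exp(6*t), -t^2*exp(6*t)/2 - t*exp(6*t), t^2*exp(6*t)/2 + 2*t*exp(6*t)]
  [3*t^2*exp(6*t) + t*exp(6*t), 3*t^2*exp(6*t)/2 + 2*t*exp(6*t) + exp(6*t), -3*t^2*exp(6*t)/2 - 5*t*exp(6*t)]
  [t^2*exp(6*t) - t*exp(6*t), t^2*exp(6*t)/2, -t^2*exp(6*t)/2 - t*exp(6*t) + exp(6*t)]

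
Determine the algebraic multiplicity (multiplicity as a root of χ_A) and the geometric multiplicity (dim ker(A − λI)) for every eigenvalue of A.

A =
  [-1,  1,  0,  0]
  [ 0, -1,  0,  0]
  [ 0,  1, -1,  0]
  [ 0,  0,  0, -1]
λ = -1: alg = 4, geom = 3

Step 1 — factor the characteristic polynomial to read off the algebraic multiplicities:
  χ_A(x) = (x + 1)^4

Step 2 — compute geometric multiplicities via the rank-nullity identity g(λ) = n − rank(A − λI):
  rank(A − (-1)·I) = 1, so dim ker(A − (-1)·I) = n − 1 = 3

Summary:
  λ = -1: algebraic multiplicity = 4, geometric multiplicity = 3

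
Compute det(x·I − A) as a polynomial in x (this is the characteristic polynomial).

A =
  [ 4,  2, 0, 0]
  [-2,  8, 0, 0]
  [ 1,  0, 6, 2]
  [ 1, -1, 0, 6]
x^4 - 24*x^3 + 216*x^2 - 864*x + 1296

Expanding det(x·I − A) (e.g. by cofactor expansion or by noting that A is similar to its Jordan form J, which has the same characteristic polynomial as A) gives
  χ_A(x) = x^4 - 24*x^3 + 216*x^2 - 864*x + 1296
which factors as (x - 6)^4. The eigenvalues (with algebraic multiplicities) are λ = 6 with multiplicity 4.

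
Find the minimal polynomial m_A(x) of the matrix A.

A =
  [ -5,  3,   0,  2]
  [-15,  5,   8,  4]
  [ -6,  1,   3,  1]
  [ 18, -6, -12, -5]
x^4 + 2*x^3 - 3*x^2 - 4*x + 4

The characteristic polynomial is χ_A(x) = (x - 1)^2*(x + 2)^2, so the eigenvalues are known. The minimal polynomial is
  m_A(x) = Π_λ (x − λ)^{k_λ}
where k_λ is the size of the *largest* Jordan block for λ (equivalently, the smallest k with (A − λI)^k v = 0 for every generalised eigenvector v of λ).

  λ = -2: largest Jordan block has size 2, contributing (x + 2)^2
  λ = 1: largest Jordan block has size 2, contributing (x − 1)^2

So m_A(x) = (x - 1)^2*(x + 2)^2 = x^4 + 2*x^3 - 3*x^2 - 4*x + 4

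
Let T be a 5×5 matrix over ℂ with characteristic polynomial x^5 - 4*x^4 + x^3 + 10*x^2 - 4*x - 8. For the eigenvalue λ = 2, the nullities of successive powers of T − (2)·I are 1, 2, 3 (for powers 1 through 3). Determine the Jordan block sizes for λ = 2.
Block sizes for λ = 2: [3]

From the dimensions of kernels of powers, the number of Jordan blocks of size at least j is d_j − d_{j−1} where d_j = dim ker(N^j) (with d_0 = 0). Computing the differences gives [1, 1, 1].
The number of blocks of size exactly k is (#blocks of size ≥ k) − (#blocks of size ≥ k + 1), so the partition is: 1 block(s) of size 3.
In nonincreasing order the block sizes are [3].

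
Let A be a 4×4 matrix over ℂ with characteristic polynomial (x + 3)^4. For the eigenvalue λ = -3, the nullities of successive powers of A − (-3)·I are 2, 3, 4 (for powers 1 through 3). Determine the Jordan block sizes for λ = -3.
Block sizes for λ = -3: [3, 1]

From the dimensions of kernels of powers, the number of Jordan blocks of size at least j is d_j − d_{j−1} where d_j = dim ker(N^j) (with d_0 = 0). Computing the differences gives [2, 1, 1].
The number of blocks of size exactly k is (#blocks of size ≥ k) − (#blocks of size ≥ k + 1), so the partition is: 1 block(s) of size 1, 1 block(s) of size 3.
In nonincreasing order the block sizes are [3, 1].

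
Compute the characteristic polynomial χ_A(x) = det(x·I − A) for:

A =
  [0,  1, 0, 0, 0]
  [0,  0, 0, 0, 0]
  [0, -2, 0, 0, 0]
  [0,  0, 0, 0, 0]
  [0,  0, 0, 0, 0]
x^5

Expanding det(x·I − A) (e.g. by cofactor expansion or by noting that A is similar to its Jordan form J, which has the same characteristic polynomial as A) gives
  χ_A(x) = x^5
which factors as x^5. The eigenvalues (with algebraic multiplicities) are λ = 0 with multiplicity 5.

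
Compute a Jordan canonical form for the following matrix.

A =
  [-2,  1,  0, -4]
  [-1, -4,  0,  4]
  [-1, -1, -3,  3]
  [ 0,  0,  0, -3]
J_2(-3) ⊕ J_2(-3)

The characteristic polynomial is
  det(x·I − A) = x^4 + 12*x^3 + 54*x^2 + 108*x + 81 = (x + 3)^4

Eigenvalues and multiplicities (the geometric multiplicity of λ is n − rank(A − λI), which equals the number of Jordan blocks for λ):
  λ = -3: algebraic multiplicity = 4, geometric multiplicity = 2

Determining the block sizes for each eigenvalue:
  λ = -3: with am = 4 and gm = 2, the partition is not yet determined (e.g. several partitions of 4 into 2 parts exist). Let N = A − (-3)·I. Computing rank(N^1) = 2, rank(N^2) = 0; the number of blocks of size ≥ j is rank(N^{j−1}) − rank(N^j), giving [2, 2]. So we have 2 block(s) of size 2 → block sizes [2, 2]

Assembling the blocks gives a Jordan form
J =
  [-3,  1,  0,  0]
  [ 0, -3,  0,  0]
  [ 0,  0, -3,  1]
  [ 0,  0,  0, -3]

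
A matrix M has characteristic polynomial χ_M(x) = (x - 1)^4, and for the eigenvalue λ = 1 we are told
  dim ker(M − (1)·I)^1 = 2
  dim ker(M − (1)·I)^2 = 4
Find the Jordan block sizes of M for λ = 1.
Block sizes for λ = 1: [2, 2]

From the dimensions of kernels of powers, the number of Jordan blocks of size at least j is d_j − d_{j−1} where d_j = dim ker(N^j) (with d_0 = 0). Computing the differences gives [2, 2].
The number of blocks of size exactly k is (#blocks of size ≥ k) − (#blocks of size ≥ k + 1), so the partition is: 2 block(s) of size 2.
In nonincreasing order the block sizes are [2, 2].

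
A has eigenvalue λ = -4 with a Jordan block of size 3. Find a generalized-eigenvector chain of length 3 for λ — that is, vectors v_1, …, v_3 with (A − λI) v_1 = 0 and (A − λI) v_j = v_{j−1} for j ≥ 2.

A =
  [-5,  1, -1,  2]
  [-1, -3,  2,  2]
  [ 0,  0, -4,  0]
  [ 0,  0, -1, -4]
A Jordan chain for λ = -4 of length 3:
v_1 = (1, 1, 0, 0)ᵀ
v_2 = (-1, 2, 0, -1)ᵀ
v_3 = (0, 0, 1, 0)ᵀ

Let N = A − (-4)·I. We want v_3 with N^3 v_3 = 0 but N^2 v_3 ≠ 0; then v_{j-1} := N · v_j for j = 3, …, 2.

Pick v_3 = (0, 0, 1, 0)ᵀ.
Then v_2 = N · v_3 = (-1, 2, 0, -1)ᵀ.
Then v_1 = N · v_2 = (1, 1, 0, 0)ᵀ.

Sanity check: (A − (-4)·I) v_1 = (0, 0, 0, 0)ᵀ = 0. ✓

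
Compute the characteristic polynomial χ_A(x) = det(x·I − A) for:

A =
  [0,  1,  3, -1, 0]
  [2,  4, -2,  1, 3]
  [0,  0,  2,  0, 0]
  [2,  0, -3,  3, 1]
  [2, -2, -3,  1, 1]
x^5 - 10*x^4 + 40*x^3 - 80*x^2 + 80*x - 32

Expanding det(x·I − A) (e.g. by cofactor expansion or by noting that A is similar to its Jordan form J, which has the same characteristic polynomial as A) gives
  χ_A(x) = x^5 - 10*x^4 + 40*x^3 - 80*x^2 + 80*x - 32
which factors as (x - 2)^5. The eigenvalues (with algebraic multiplicities) are λ = 2 with multiplicity 5.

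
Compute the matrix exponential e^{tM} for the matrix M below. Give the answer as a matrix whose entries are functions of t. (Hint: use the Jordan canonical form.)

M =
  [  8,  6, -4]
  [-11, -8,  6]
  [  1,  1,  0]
e^{tM} =
  [-3*t^2 + 8*t + 1, -2*t^2 + 6*t, 2*t^2 - 4*t]
  [3*t^2 - 11*t, 2*t^2 - 8*t + 1, -2*t^2 + 6*t]
  [-3*t^2/2 + t, -t^2 + t, t^2 + 1]

Strategy: write M = P · J · P⁻¹ where J is a Jordan canonical form, so e^{tM} = P · e^{tJ} · P⁻¹, and e^{tJ} can be computed block-by-block.

M has Jordan form
J =
  [0, 1, 0]
  [0, 0, 1]
  [0, 0, 0]
(up to reordering of blocks).

Per-block formulas:
  For a 3×3 Jordan block J_3(0): exp(t · J_3(0)) = e^(0t)·(I + t·N + (t^2/2)·N^2), where N is the 3×3 nilpotent shift.

After assembling e^{tJ} and conjugating by P, we get:

e^{tM} =
  [-3*t^2 + 8*t + 1, -2*t^2 + 6*t, 2*t^2 - 4*t]
  [3*t^2 - 11*t, 2*t^2 - 8*t + 1, -2*t^2 + 6*t]
  [-3*t^2/2 + t, -t^2 + t, t^2 + 1]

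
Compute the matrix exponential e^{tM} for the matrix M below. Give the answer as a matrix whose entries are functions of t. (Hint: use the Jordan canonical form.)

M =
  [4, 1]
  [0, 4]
e^{tM} =
  [exp(4*t), t*exp(4*t)]
  [0, exp(4*t)]

Strategy: write M = P · J · P⁻¹ where J is a Jordan canonical form, so e^{tM} = P · e^{tJ} · P⁻¹, and e^{tJ} can be computed block-by-block.

M has Jordan form
J =
  [4, 1]
  [0, 4]
(up to reordering of blocks).

Per-block formulas:
  For a 2×2 Jordan block J_2(4): exp(t · J_2(4)) = e^(4t)·(I + t·N), where N is the 2×2 nilpotent shift.

After assembling e^{tJ} and conjugating by P, we get:

e^{tM} =
  [exp(4*t), t*exp(4*t)]
  [0, exp(4*t)]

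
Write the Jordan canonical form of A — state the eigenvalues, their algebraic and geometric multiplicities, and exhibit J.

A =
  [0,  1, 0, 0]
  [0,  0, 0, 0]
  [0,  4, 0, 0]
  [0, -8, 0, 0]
J_2(0) ⊕ J_1(0) ⊕ J_1(0)

The characteristic polynomial is
  det(x·I − A) = x^4

Eigenvalues and multiplicities (the geometric multiplicity of λ is n − rank(A − λI), which equals the number of Jordan blocks for λ):
  λ = 0: algebraic multiplicity = 4, geometric multiplicity = 3

Determining the block sizes for each eigenvalue:
  λ = 0: 3 blocks summing to 4 forces exactly one block of size 2 and the rest size 1 → block sizes [2, 1, 1]

Assembling the blocks gives a Jordan form
J =
  [0, 1, 0, 0]
  [0, 0, 0, 0]
  [0, 0, 0, 0]
  [0, 0, 0, 0]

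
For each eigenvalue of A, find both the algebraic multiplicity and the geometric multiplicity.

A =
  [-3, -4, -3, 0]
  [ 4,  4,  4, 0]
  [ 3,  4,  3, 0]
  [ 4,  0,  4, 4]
λ = 0: alg = 2, geom = 1; λ = 4: alg = 2, geom = 2

Step 1 — factor the characteristic polynomial to read off the algebraic multiplicities:
  χ_A(x) = x^2*(x - 4)^2

Step 2 — compute geometric multiplicities via the rank-nullity identity g(λ) = n − rank(A − λI):
  rank(A − (0)·I) = 3, so dim ker(A − (0)·I) = n − 3 = 1
  rank(A − (4)·I) = 2, so dim ker(A − (4)·I) = n − 2 = 2

Summary:
  λ = 0: algebraic multiplicity = 2, geometric multiplicity = 1
  λ = 4: algebraic multiplicity = 2, geometric multiplicity = 2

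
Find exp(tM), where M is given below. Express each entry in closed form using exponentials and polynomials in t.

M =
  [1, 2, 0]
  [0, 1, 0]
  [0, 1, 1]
e^{tM} =
  [exp(t), 2*t*exp(t), 0]
  [0, exp(t), 0]
  [0, t*exp(t), exp(t)]

Strategy: write M = P · J · P⁻¹ where J is a Jordan canonical form, so e^{tM} = P · e^{tJ} · P⁻¹, and e^{tJ} can be computed block-by-block.

M has Jordan form
J =
  [1, 1, 0]
  [0, 1, 0]
  [0, 0, 1]
(up to reordering of blocks).

Per-block formulas:
  For a 1×1 block at λ = 1: exp(t · [1]) = [e^(1t)].
  For a 2×2 Jordan block J_2(1): exp(t · J_2(1)) = e^(1t)·(I + t·N), where N is the 2×2 nilpotent shift.

After assembling e^{tJ} and conjugating by P, we get:

e^{tM} =
  [exp(t), 2*t*exp(t), 0]
  [0, exp(t), 0]
  [0, t*exp(t), exp(t)]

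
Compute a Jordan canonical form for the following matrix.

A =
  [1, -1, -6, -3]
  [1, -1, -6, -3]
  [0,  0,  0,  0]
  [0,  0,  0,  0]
J_2(0) ⊕ J_1(0) ⊕ J_1(0)

The characteristic polynomial is
  det(x·I − A) = x^4

Eigenvalues and multiplicities (the geometric multiplicity of λ is n − rank(A − λI), which equals the number of Jordan blocks for λ):
  λ = 0: algebraic multiplicity = 4, geometric multiplicity = 3

Determining the block sizes for each eigenvalue:
  λ = 0: 3 blocks summing to 4 forces exactly one block of size 2 and the rest size 1 → block sizes [2, 1, 1]

Assembling the blocks gives a Jordan form
J =
  [0, 1, 0, 0]
  [0, 0, 0, 0]
  [0, 0, 0, 0]
  [0, 0, 0, 0]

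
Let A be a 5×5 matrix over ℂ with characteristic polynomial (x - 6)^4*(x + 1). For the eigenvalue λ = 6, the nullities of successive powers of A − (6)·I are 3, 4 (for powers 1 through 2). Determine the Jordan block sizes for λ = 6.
Block sizes for λ = 6: [2, 1, 1]

From the dimensions of kernels of powers, the number of Jordan blocks of size at least j is d_j − d_{j−1} where d_j = dim ker(N^j) (with d_0 = 0). Computing the differences gives [3, 1].
The number of blocks of size exactly k is (#blocks of size ≥ k) − (#blocks of size ≥ k + 1), so the partition is: 2 block(s) of size 1, 1 block(s) of size 2.
In nonincreasing order the block sizes are [2, 1, 1].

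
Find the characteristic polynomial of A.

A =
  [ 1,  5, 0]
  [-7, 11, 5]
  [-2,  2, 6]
x^3 - 18*x^2 + 108*x - 216

Expanding det(x·I − A) (e.g. by cofactor expansion or by noting that A is similar to its Jordan form J, which has the same characteristic polynomial as A) gives
  χ_A(x) = x^3 - 18*x^2 + 108*x - 216
which factors as (x - 6)^3. The eigenvalues (with algebraic multiplicities) are λ = 6 with multiplicity 3.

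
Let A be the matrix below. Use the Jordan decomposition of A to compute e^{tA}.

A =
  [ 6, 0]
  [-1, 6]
e^{tA} =
  [exp(6*t), 0]
  [-t*exp(6*t), exp(6*t)]

Strategy: write A = P · J · P⁻¹ where J is a Jordan canonical form, so e^{tA} = P · e^{tJ} · P⁻¹, and e^{tJ} can be computed block-by-block.

A has Jordan form
J =
  [6, 1]
  [0, 6]
(up to reordering of blocks).

Per-block formulas:
  For a 2×2 Jordan block J_2(6): exp(t · J_2(6)) = e^(6t)·(I + t·N), where N is the 2×2 nilpotent shift.

After assembling e^{tJ} and conjugating by P, we get:

e^{tA} =
  [exp(6*t), 0]
  [-t*exp(6*t), exp(6*t)]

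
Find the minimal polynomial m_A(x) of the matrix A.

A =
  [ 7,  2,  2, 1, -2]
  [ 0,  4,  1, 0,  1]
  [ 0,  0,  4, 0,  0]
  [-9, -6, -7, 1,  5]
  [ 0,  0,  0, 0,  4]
x^3 - 12*x^2 + 48*x - 64

The characteristic polynomial is χ_A(x) = (x - 4)^5, so the eigenvalues are known. The minimal polynomial is
  m_A(x) = Π_λ (x − λ)^{k_λ}
where k_λ is the size of the *largest* Jordan block for λ (equivalently, the smallest k with (A − λI)^k v = 0 for every generalised eigenvector v of λ).

  λ = 4: largest Jordan block has size 3, contributing (x − 4)^3

So m_A(x) = (x - 4)^3 = x^3 - 12*x^2 + 48*x - 64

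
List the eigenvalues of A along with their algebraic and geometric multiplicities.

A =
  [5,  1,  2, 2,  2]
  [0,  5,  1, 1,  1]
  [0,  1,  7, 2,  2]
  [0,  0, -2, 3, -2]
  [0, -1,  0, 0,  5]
λ = 5: alg = 5, geom = 3

Step 1 — factor the characteristic polynomial to read off the algebraic multiplicities:
  χ_A(x) = (x - 5)^5

Step 2 — compute geometric multiplicities via the rank-nullity identity g(λ) = n − rank(A − λI):
  rank(A − (5)·I) = 2, so dim ker(A − (5)·I) = n − 2 = 3

Summary:
  λ = 5: algebraic multiplicity = 5, geometric multiplicity = 3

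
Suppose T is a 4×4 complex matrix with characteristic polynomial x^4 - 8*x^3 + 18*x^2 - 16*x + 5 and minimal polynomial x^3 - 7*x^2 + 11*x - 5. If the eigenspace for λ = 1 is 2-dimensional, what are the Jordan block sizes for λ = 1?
Block sizes for λ = 1: [2, 1]

Step 1 — from the characteristic polynomial, algebraic multiplicity of λ = 1 is 3. From dim ker(T − (1)·I) = 2, there are exactly 2 Jordan blocks for λ = 1.
Step 2 — from the minimal polynomial, the factor (x − 1)^2 tells us the largest block for λ = 1 has size 2.
Step 3 — with total size 3, 2 blocks, and largest block 2, the block sizes (in nonincreasing order) are [2, 1].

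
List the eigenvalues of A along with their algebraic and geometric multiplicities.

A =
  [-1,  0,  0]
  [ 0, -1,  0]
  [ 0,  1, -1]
λ = -1: alg = 3, geom = 2

Step 1 — factor the characteristic polynomial to read off the algebraic multiplicities:
  χ_A(x) = (x + 1)^3

Step 2 — compute geometric multiplicities via the rank-nullity identity g(λ) = n − rank(A − λI):
  rank(A − (-1)·I) = 1, so dim ker(A − (-1)·I) = n − 1 = 2

Summary:
  λ = -1: algebraic multiplicity = 3, geometric multiplicity = 2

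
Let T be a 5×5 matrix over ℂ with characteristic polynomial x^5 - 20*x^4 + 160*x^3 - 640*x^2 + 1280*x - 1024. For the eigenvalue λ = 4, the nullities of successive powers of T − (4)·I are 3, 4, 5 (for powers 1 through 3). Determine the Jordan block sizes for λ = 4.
Block sizes for λ = 4: [3, 1, 1]

From the dimensions of kernels of powers, the number of Jordan blocks of size at least j is d_j − d_{j−1} where d_j = dim ker(N^j) (with d_0 = 0). Computing the differences gives [3, 1, 1].
The number of blocks of size exactly k is (#blocks of size ≥ k) − (#blocks of size ≥ k + 1), so the partition is: 2 block(s) of size 1, 1 block(s) of size 3.
In nonincreasing order the block sizes are [3, 1, 1].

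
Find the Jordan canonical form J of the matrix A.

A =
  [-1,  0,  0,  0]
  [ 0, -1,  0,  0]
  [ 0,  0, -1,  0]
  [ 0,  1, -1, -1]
J_2(-1) ⊕ J_1(-1) ⊕ J_1(-1)

The characteristic polynomial is
  det(x·I − A) = x^4 + 4*x^3 + 6*x^2 + 4*x + 1 = (x + 1)^4

Eigenvalues and multiplicities (the geometric multiplicity of λ is n − rank(A − λI), which equals the number of Jordan blocks for λ):
  λ = -1: algebraic multiplicity = 4, geometric multiplicity = 3

Determining the block sizes for each eigenvalue:
  λ = -1: 3 blocks summing to 4 forces exactly one block of size 2 and the rest size 1 → block sizes [2, 1, 1]

Assembling the blocks gives a Jordan form
J =
  [-1,  1,  0,  0]
  [ 0, -1,  0,  0]
  [ 0,  0, -1,  0]
  [ 0,  0,  0, -1]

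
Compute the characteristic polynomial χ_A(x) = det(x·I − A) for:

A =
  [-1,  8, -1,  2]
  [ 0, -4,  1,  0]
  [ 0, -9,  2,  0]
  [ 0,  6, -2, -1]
x^4 + 4*x^3 + 6*x^2 + 4*x + 1

Expanding det(x·I − A) (e.g. by cofactor expansion or by noting that A is similar to its Jordan form J, which has the same characteristic polynomial as A) gives
  χ_A(x) = x^4 + 4*x^3 + 6*x^2 + 4*x + 1
which factors as (x + 1)^4. The eigenvalues (with algebraic multiplicities) are λ = -1 with multiplicity 4.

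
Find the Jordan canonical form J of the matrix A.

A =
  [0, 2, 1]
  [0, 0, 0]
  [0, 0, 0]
J_2(0) ⊕ J_1(0)

The characteristic polynomial is
  det(x·I − A) = x^3

Eigenvalues and multiplicities (the geometric multiplicity of λ is n − rank(A − λI), which equals the number of Jordan blocks for λ):
  λ = 0: algebraic multiplicity = 3, geometric multiplicity = 2

Determining the block sizes for each eigenvalue:
  λ = 0: 2 blocks summing to 3 forces exactly one block of size 2 and the rest size 1 → block sizes [2, 1]

Assembling the blocks gives a Jordan form
J =
  [0, 1, 0]
  [0, 0, 0]
  [0, 0, 0]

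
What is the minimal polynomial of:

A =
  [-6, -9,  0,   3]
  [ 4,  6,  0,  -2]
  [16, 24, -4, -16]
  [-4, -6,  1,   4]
x^3

The characteristic polynomial is χ_A(x) = x^4, so the eigenvalues are known. The minimal polynomial is
  m_A(x) = Π_λ (x − λ)^{k_λ}
where k_λ is the size of the *largest* Jordan block for λ (equivalently, the smallest k with (A − λI)^k v = 0 for every generalised eigenvector v of λ).

  λ = 0: largest Jordan block has size 3, contributing (x − 0)^3

So m_A(x) = x^3 = x^3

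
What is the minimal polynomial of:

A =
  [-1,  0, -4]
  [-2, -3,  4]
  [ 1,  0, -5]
x^2 + 6*x + 9

The characteristic polynomial is χ_A(x) = (x + 3)^3, so the eigenvalues are known. The minimal polynomial is
  m_A(x) = Π_λ (x − λ)^{k_λ}
where k_λ is the size of the *largest* Jordan block for λ (equivalently, the smallest k with (A − λI)^k v = 0 for every generalised eigenvector v of λ).

  λ = -3: largest Jordan block has size 2, contributing (x + 3)^2

So m_A(x) = (x + 3)^2 = x^2 + 6*x + 9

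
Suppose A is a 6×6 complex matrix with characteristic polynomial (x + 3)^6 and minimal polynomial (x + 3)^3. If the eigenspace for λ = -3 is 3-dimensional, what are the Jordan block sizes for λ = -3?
Block sizes for λ = -3: [3, 2, 1]

Step 1 — from the characteristic polynomial, algebraic multiplicity of λ = -3 is 6. From dim ker(A − (-3)·I) = 3, there are exactly 3 Jordan blocks for λ = -3.
Step 2 — from the minimal polynomial, the factor (x + 3)^3 tells us the largest block for λ = -3 has size 3.
Step 3 — with total size 6, 3 blocks, and largest block 3, the block sizes (in nonincreasing order) are [3, 2, 1].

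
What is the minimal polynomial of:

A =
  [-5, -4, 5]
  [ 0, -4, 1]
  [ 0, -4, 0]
x^3 + 9*x^2 + 24*x + 20

The characteristic polynomial is χ_A(x) = (x + 2)^2*(x + 5), so the eigenvalues are known. The minimal polynomial is
  m_A(x) = Π_λ (x − λ)^{k_λ}
where k_λ is the size of the *largest* Jordan block for λ (equivalently, the smallest k with (A − λI)^k v = 0 for every generalised eigenvector v of λ).

  λ = -5: largest Jordan block has size 1, contributing (x + 5)
  λ = -2: largest Jordan block has size 2, contributing (x + 2)^2

So m_A(x) = (x + 2)^2*(x + 5) = x^3 + 9*x^2 + 24*x + 20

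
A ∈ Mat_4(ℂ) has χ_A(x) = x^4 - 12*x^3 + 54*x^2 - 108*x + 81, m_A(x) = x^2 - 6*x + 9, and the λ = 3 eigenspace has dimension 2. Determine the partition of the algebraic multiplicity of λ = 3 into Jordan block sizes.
Block sizes for λ = 3: [2, 2]

Step 1 — from the characteristic polynomial, algebraic multiplicity of λ = 3 is 4. From dim ker(A − (3)·I) = 2, there are exactly 2 Jordan blocks for λ = 3.
Step 2 — from the minimal polynomial, the factor (x − 3)^2 tells us the largest block for λ = 3 has size 2.
Step 3 — with total size 4, 2 blocks, and largest block 2, the block sizes (in nonincreasing order) are [2, 2].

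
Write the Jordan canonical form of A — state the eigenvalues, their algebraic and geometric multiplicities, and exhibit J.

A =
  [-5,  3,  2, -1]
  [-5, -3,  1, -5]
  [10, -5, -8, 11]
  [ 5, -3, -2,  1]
J_3(-5) ⊕ J_1(0)

The characteristic polynomial is
  det(x·I − A) = x^4 + 15*x^3 + 75*x^2 + 125*x = x*(x + 5)^3

Eigenvalues and multiplicities (the geometric multiplicity of λ is n − rank(A − λI), which equals the number of Jordan blocks for λ):
  λ = -5: algebraic multiplicity = 3, geometric multiplicity = 1
  λ = 0: algebraic multiplicity = 1, geometric multiplicity = 1

Determining the block sizes for each eigenvalue:
  λ = -5: one block (gm = 1), so the single block has size am = 3 → block sizes [3]
  λ = 0: one block (gm = 1), so the single block has size am = 1 → block sizes [1]

Assembling the blocks gives a Jordan form
J =
  [-5,  1,  0, 0]
  [ 0, -5,  1, 0]
  [ 0,  0, -5, 0]
  [ 0,  0,  0, 0]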